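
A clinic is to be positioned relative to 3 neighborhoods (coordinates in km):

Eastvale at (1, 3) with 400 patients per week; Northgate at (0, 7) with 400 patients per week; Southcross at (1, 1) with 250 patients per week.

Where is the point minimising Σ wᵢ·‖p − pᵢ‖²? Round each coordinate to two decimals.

The minimiser of Σwᵢ‖p−pᵢ‖² is the weighted centroid p* = (Σwᵢpᵢ)/(Σwᵢ).
Σwᵢ = 1050.
Σwᵢxᵢ = 400·1 + 400·0 + 250·1 = 650.
Σwᵢyᵢ = 400·3 + 400·7 + 250·1 = 4250.
x* = 650/1050 = 0.62, y* = 4250/1050 = 4.05.

(0.62, 4.05)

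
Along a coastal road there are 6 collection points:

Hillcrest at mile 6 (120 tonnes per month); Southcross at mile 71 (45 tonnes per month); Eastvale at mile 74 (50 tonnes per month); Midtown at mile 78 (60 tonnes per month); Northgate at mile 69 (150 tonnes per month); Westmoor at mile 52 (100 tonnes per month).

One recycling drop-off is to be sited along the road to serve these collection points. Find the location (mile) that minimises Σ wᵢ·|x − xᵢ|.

x = 69

For a sum of weighted absolute distances on a line, the optimum is the weighted median (not the mean). Total weight W = 525; half-weight = 262.5.
Sort by position and accumulate weight:
  mile 6 (Hillcrest, w=120) → cum 120
  mile 52 (Westmoor, w=100) → cum 220
  mile 69 (Northgate, w=150) → cum 370  ≥ 262.5 → median here
  mile 71 (Southcross, w=45) → cum 415
  mile 74 (Eastvale, w=50) → cum 465
  mile 78 (Midtown, w=60) → cum 525
Optimal location: mile 69.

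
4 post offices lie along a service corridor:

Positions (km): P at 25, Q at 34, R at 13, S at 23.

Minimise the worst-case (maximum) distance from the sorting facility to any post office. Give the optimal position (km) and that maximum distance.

location 23.5, max distance 10.5

The 1-center on a line is the midpoint of the two extreme points: leftmost at 13, rightmost at 34.
Optimal location = (13 + 34)/2 = 23.5; maximum distance = (34 − 13)/2 = 10.5.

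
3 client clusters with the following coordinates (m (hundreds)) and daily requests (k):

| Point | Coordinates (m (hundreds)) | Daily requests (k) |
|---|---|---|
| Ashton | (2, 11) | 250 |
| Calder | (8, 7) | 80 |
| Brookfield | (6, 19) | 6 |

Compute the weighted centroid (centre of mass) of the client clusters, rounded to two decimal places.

The minimiser of Σwᵢ‖p−pᵢ‖² is the weighted centroid p* = (Σwᵢpᵢ)/(Σwᵢ).
Σwᵢ = 336.
Σwᵢxᵢ = 250·2 + 80·8 + 6·6 = 1176.
Σwᵢyᵢ = 250·11 + 80·7 + 6·19 = 3424.
x* = 1176/336 = 3.50, y* = 3424/336 = 10.19.

(3.50, 10.19)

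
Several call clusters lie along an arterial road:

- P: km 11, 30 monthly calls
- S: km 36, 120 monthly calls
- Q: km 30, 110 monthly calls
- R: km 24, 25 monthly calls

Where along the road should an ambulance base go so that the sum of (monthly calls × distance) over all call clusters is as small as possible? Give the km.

x = 30

For a sum of weighted absolute distances on a line, the optimum is the weighted median (not the mean). Total weight W = 285; half-weight = 142.5.
Sort by position and accumulate weight:
  km 11 (P, w=30) → cum 30
  km 24 (R, w=25) → cum 55
  km 30 (Q, w=110) → cum 165  ≥ 142.5 → median here
  km 36 (S, w=120) → cum 285
Optimal location: km 30.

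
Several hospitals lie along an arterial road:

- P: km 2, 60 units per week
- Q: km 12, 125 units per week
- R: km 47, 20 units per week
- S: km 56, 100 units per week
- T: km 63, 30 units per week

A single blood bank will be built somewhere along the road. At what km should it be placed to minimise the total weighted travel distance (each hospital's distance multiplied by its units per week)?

x = 12

For a sum of weighted absolute distances on a line, the optimum is the weighted median (not the mean). Total weight W = 335; half-weight = 167.5.
Sort by position and accumulate weight:
  km 2 (P, w=60) → cum 60
  km 12 (Q, w=125) → cum 185  ≥ 167.5 → median here
  km 47 (R, w=20) → cum 205
  km 56 (S, w=100) → cum 305
  km 63 (T, w=30) → cum 335
Optimal location: km 12.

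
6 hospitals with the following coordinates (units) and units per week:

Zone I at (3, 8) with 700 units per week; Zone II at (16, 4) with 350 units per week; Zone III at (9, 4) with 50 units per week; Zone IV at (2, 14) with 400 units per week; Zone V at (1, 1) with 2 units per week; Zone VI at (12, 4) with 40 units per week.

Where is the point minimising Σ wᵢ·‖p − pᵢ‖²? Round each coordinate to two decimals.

The minimiser of Σwᵢ‖p−pᵢ‖² is the weighted centroid p* = (Σwᵢpᵢ)/(Σwᵢ).
Σwᵢ = 1542.
Σwᵢxᵢ = 700·3 + 350·16 + 50·9 + 400·2 + 2·1 + 40·12 = 9432.
Σwᵢyᵢ = 700·8 + 350·4 + 50·4 + 400·14 + 2·1 + 40·4 = 12962.
x* = 9432/1542 = 6.12, y* = 12962/1542 = 8.41.

(6.12, 8.41)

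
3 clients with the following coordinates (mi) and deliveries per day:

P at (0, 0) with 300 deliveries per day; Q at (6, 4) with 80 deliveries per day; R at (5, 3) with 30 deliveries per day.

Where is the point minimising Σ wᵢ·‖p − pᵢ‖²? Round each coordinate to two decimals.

(1.54, 1.00)

The minimiser of Σwᵢ‖p−pᵢ‖² is the weighted centroid p* = (Σwᵢpᵢ)/(Σwᵢ).
Σwᵢ = 410.
Σwᵢxᵢ = 300·0 + 80·6 + 30·5 = 630.
Σwᵢyᵢ = 300·0 + 80·4 + 30·3 = 410.
x* = 630/410 = 1.54, y* = 410/410 = 1.00.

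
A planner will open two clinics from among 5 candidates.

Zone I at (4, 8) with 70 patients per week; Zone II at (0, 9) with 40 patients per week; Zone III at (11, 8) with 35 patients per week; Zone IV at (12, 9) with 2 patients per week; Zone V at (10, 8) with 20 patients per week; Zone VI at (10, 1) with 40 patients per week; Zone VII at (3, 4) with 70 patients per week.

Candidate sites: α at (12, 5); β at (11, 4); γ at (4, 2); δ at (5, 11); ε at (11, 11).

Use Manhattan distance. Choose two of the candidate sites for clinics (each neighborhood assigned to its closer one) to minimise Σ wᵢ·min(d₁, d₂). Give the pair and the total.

Evaluate every pair (each demand assigned to the nearer of the two):
  {β, γ}: total = 1482
  {β, δ}: total = 1532
  {γ, ε}: total = 1541
  {γ, δ}: total = 1543
  {α, γ}: total = 1558
  {α, δ}: total = 1678
  {δ, ε}: total = 1821
  {β, ε}: total = 2131
  {α, ε}: total = 2351
  {α, β}: total = 2378
Best pair: {β, γ} with total 1482.

{β, γ}, total 1482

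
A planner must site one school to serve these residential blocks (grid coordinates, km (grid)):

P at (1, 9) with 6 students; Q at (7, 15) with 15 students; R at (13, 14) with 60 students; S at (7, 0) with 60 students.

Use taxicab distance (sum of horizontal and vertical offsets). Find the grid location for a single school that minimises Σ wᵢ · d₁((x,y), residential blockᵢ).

Manhattan distance separates: Σwᵢ(|x−xᵢ|+|y−yᵢ|) = Σwᵢ|x−xᵢ| + Σwᵢ|y−yᵢ|, so x and y are optimised independently as 1-D weighted medians.
Total weight W = 141; half = 70.5.
x-coordinate, sorted with cumulative weight:
  x=1 (P, w=6) cum 6
  x=7 (Q, w=15) cum 21
  x=7 (S, w=60) cum 81  ← median
  x=13 (R, w=60) cum 141
⇒ x* = 7
y-coordinate, sorted with cumulative weight:
  y=0 (S, w=60) cum 60
  y=9 (P, w=6) cum 66
  y=14 (R, w=60) cum 126  ← median
  y=15 (Q, w=15) cum 141
⇒ y* = 14

(7, 14)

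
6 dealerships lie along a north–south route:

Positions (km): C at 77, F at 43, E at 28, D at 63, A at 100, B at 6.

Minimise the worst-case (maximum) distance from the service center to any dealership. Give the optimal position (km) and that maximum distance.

location 53, max distance 47

The 1-center on a line is the midpoint of the two extreme points: leftmost at 6, rightmost at 100.
Optimal location = (6 + 100)/2 = 53; maximum distance = (100 − 6)/2 = 47.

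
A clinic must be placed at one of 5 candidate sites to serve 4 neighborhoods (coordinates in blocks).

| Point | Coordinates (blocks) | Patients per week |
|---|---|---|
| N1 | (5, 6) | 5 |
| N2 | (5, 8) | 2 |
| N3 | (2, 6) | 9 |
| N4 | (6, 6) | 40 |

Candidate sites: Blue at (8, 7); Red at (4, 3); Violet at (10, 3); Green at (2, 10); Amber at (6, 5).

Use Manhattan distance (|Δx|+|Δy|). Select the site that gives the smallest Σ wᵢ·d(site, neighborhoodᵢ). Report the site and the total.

Amber, total 103 blocks

Total weighted distance at each candidate:
  Blue (8, 7): total = 211
  Red (4, 3): total = 277
  Violet (10, 3): total = 439
  Green (2, 10): total = 401
  Amber (6, 5): total = 103
Minimum is at Amber with total 103 blocks.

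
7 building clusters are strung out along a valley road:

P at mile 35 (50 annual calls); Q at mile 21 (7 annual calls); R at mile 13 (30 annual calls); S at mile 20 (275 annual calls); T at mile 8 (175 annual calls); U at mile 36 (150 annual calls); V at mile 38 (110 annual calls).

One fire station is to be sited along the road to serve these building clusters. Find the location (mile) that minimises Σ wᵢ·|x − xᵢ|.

x = 20

For a sum of weighted absolute distances on a line, the optimum is the weighted median (not the mean). Total weight W = 797; half-weight = 398.5.
Sort by position and accumulate weight:
  mile 8 (T, w=175) → cum 175
  mile 13 (R, w=30) → cum 205
  mile 20 (S, w=275) → cum 480  ≥ 398.5 → median here
  mile 21 (Q, w=7) → cum 487
  mile 35 (P, w=50) → cum 537
  mile 36 (U, w=150) → cum 687
  mile 38 (V, w=110) → cum 797
Optimal location: mile 20.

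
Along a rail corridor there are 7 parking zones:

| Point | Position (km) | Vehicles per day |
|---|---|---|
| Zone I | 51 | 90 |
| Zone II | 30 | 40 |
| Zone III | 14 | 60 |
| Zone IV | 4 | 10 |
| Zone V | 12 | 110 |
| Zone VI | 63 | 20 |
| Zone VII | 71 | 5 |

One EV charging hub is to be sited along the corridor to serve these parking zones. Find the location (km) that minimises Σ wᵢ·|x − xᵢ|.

x = 14

For a sum of weighted absolute distances on a line, the optimum is the weighted median (not the mean). Total weight W = 335; half-weight = 167.5.
Sort by position and accumulate weight:
  km 4 (Zone IV, w=10) → cum 10
  km 12 (Zone V, w=110) → cum 120
  km 14 (Zone III, w=60) → cum 180  ≥ 167.5 → median here
  km 30 (Zone II, w=40) → cum 220
  km 51 (Zone I, w=90) → cum 310
  km 63 (Zone VI, w=20) → cum 330
  km 71 (Zone VII, w=5) → cum 335
Optimal location: km 14.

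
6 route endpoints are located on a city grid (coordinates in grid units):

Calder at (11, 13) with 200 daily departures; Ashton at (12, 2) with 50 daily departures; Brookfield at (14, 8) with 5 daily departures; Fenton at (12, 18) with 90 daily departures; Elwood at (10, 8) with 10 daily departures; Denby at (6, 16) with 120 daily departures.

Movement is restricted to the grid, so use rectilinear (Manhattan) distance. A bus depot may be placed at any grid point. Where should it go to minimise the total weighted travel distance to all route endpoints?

(11, 13)

Manhattan distance separates: Σwᵢ(|x−xᵢ|+|y−yᵢ|) = Σwᵢ|x−xᵢ| + Σwᵢ|y−yᵢ|, so x and y are optimised independently as 1-D weighted medians.
Total weight W = 475; half = 237.5.
x-coordinate, sorted with cumulative weight:
  x=6 (Denby, w=120) cum 120
  x=10 (Elwood, w=10) cum 130
  x=11 (Calder, w=200) cum 330  ← median
  x=12 (Ashton, w=50) cum 380
  x=12 (Fenton, w=90) cum 470
  x=14 (Brookfield, w=5) cum 475
⇒ x* = 11
y-coordinate, sorted with cumulative weight:
  y=2 (Ashton, w=50) cum 50
  y=8 (Brookfield, w=5) cum 55
  y=8 (Elwood, w=10) cum 65
  y=13 (Calder, w=200) cum 265  ← median
  y=16 (Denby, w=120) cum 385
  y=18 (Fenton, w=90) cum 475
⇒ y* = 13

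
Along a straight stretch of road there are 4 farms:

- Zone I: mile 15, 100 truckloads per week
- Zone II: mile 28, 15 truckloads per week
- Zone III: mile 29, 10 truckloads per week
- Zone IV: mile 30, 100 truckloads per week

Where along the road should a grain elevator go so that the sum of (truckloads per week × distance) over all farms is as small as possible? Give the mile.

For a sum of weighted absolute distances on a line, the optimum is the weighted median (not the mean). Total weight W = 225; half-weight = 112.5.
Sort by position and accumulate weight:
  mile 15 (Zone I, w=100) → cum 100
  mile 28 (Zone II, w=15) → cum 115  ≥ 112.5 → median here
  mile 29 (Zone III, w=10) → cum 125
  mile 30 (Zone IV, w=100) → cum 225
Optimal location: mile 28.

x = 28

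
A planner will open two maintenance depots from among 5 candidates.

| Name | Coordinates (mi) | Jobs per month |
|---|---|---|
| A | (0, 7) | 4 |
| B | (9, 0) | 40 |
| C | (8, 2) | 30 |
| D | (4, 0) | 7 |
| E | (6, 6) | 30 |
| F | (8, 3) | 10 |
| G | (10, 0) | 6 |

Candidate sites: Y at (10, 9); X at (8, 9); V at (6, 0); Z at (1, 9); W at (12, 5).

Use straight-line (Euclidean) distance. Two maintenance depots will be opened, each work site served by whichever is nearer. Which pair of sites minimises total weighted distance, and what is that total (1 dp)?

{X, V}, total 420.1

Evaluate every pair (each demand assigned to the nearer of the two):
  {X, V}: total = 420.1
  {V, Z}: total = 462.8
  {Y, V}: total = 465.8
  {V, W}: total = 495.8
  {X, W}: total = 667.5
  {Z, W}: total = 710.2
  {Y, W}: total = 717.1
  {X, Z}: total = 871.1
  {Y, X}: total = 896.3
  {Y, Z}: total = 923.2
Best pair: {X, V} with total 420.1.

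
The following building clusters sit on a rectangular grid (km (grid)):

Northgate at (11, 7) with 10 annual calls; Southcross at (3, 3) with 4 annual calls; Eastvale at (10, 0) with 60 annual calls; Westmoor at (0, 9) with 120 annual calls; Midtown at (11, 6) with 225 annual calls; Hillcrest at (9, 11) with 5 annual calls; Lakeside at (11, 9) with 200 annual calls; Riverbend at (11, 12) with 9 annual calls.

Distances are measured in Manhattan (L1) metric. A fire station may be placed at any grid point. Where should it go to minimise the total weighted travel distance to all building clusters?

Manhattan distance separates: Σwᵢ(|x−xᵢ|+|y−yᵢ|) = Σwᵢ|x−xᵢ| + Σwᵢ|y−yᵢ|, so x and y are optimised independently as 1-D weighted medians.
Total weight W = 633; half = 316.5.
x-coordinate, sorted with cumulative weight:
  x=0 (Westmoor, w=120) cum 120
  x=3 (Southcross, w=4) cum 124
  x=9 (Hillcrest, w=5) cum 129
  x=10 (Eastvale, w=60) cum 189
  x=11 (Northgate, w=10) cum 199
  x=11 (Midtown, w=225) cum 424  ← median
  x=11 (Lakeside, w=200) cum 624
  x=11 (Riverbend, w=9) cum 633
⇒ x* = 11
y-coordinate, sorted with cumulative weight:
  y=0 (Eastvale, w=60) cum 60
  y=3 (Southcross, w=4) cum 64
  y=6 (Midtown, w=225) cum 289
  y=7 (Northgate, w=10) cum 299
  y=9 (Westmoor, w=120) cum 419  ← median
  y=9 (Lakeside, w=200) cum 619
  y=11 (Hillcrest, w=5) cum 624
  y=12 (Riverbend, w=9) cum 633
⇒ y* = 9

(11, 9)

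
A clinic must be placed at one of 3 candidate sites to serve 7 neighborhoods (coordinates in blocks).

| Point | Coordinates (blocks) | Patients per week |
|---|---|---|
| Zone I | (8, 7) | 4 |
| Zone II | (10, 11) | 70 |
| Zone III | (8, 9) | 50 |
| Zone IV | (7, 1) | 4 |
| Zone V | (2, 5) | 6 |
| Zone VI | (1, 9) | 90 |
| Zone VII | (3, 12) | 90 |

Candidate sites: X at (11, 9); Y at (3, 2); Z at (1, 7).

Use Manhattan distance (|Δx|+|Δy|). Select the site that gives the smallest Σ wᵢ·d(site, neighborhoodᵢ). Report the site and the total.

Z, total 2264 blocks

Total weighted distance at each candidate:
  X (11, 9): total = 2396
  Y (3, 2): total = 3514
  Z (1, 7): total = 2264
Minimum is at Z with total 2264 blocks.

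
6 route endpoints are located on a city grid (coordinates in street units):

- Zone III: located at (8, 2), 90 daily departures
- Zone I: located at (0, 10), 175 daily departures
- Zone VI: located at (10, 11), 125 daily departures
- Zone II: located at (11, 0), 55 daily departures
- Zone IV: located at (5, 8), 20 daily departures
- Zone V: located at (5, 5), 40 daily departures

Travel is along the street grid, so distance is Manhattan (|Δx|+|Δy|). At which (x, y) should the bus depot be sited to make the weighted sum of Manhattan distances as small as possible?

Manhattan distance separates: Σwᵢ(|x−xᵢ|+|y−yᵢ|) = Σwᵢ|x−xᵢ| + Σwᵢ|y−yᵢ|, so x and y are optimised independently as 1-D weighted medians.
Total weight W = 505; half = 252.5.
x-coordinate, sorted with cumulative weight:
  x=0 (Zone I, w=175) cum 175
  x=5 (Zone IV, w=20) cum 195
  x=5 (Zone V, w=40) cum 235
  x=8 (Zone III, w=90) cum 325  ← median
  x=10 (Zone VI, w=125) cum 450
  x=11 (Zone II, w=55) cum 505
⇒ x* = 8
y-coordinate, sorted with cumulative weight:
  y=0 (Zone II, w=55) cum 55
  y=2 (Zone III, w=90) cum 145
  y=5 (Zone V, w=40) cum 185
  y=8 (Zone IV, w=20) cum 205
  y=10 (Zone I, w=175) cum 380  ← median
  y=11 (Zone VI, w=125) cum 505
⇒ y* = 10

(8, 10)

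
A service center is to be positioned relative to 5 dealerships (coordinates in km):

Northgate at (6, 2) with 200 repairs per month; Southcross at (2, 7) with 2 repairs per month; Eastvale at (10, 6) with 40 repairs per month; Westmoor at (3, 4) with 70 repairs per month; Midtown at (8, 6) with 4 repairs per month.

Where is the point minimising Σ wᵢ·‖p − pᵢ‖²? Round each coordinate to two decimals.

The minimiser of Σwᵢ‖p−pᵢ‖² is the weighted centroid p* = (Σwᵢpᵢ)/(Σwᵢ).
Σwᵢ = 316.
Σwᵢxᵢ = 200·6 + 2·2 + 40·10 + 70·3 + 4·8 = 1846.
Σwᵢyᵢ = 200·2 + 2·7 + 40·6 + 70·4 + 4·6 = 958.
x* = 1846/316 = 5.84, y* = 958/316 = 3.03.

(5.84, 3.03)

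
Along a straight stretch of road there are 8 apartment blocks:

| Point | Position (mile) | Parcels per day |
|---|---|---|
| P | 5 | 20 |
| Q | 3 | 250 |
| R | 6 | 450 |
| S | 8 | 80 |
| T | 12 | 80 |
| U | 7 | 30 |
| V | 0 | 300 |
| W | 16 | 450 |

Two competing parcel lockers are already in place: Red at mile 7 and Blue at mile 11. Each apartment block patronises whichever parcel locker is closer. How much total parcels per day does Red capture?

1130

The indifferent point is the midpoint (7+11)/2 = 9; apartment blocks left of it (closer to Red at 7) go to Red, those right go to Blue.
  V at 0 (w=300) → Red
  Q at 3 (w=250) → Red
  P at 5 (w=20) → Red
  R at 6 (w=450) → Red
  U at 7 (w=30) → Red
  S at 8 (w=80) → Red
  T at 12 (w=80) → Blue
  W at 16 (w=450) → Blue
Red captures 1130; Blue captures 530.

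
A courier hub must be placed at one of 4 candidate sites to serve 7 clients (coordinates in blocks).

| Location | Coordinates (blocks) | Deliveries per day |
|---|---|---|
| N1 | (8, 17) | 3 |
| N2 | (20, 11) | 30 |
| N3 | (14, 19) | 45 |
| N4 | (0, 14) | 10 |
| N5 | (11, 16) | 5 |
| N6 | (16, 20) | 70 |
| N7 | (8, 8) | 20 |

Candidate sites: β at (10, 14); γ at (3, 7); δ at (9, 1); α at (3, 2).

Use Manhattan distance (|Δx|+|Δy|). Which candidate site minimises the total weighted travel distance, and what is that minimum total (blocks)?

Total weighted distance at each candidate:
  β (10, 14): total = 1925
  γ (3, 7): total = 3835
  δ (9, 1): total = 4001
  α (3, 2): total = 4750
Minimum is at β with total 1925 blocks.

β, total 1925 blocks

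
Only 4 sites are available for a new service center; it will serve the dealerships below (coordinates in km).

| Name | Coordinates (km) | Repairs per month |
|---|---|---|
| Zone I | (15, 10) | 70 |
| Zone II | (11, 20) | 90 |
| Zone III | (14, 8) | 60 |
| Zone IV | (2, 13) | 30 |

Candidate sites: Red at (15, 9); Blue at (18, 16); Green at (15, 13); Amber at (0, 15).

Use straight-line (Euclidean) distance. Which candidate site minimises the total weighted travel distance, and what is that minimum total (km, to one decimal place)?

Red, total 1616.3 km

Total weighted distance at each candidate:
  Red (15, 9): total = 1616.3
  Blue (18, 16): total = 2220.2
  Green (15, 13): total = 1631.5
  Amber (0, 15): total = 3218.3
Minimum is at Red with total 1616.3 km.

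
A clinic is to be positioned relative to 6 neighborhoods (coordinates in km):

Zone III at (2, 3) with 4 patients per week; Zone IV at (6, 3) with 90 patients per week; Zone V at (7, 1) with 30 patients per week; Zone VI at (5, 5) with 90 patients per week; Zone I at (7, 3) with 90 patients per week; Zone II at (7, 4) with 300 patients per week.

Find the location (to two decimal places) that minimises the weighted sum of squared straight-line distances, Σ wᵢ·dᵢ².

(6.52, 3.70)

The minimiser of Σwᵢ‖p−pᵢ‖² is the weighted centroid p* = (Σwᵢpᵢ)/(Σwᵢ).
Σwᵢ = 604.
Σwᵢxᵢ = 4·2 + 90·6 + 30·7 + 90·5 + 90·7 + 300·7 = 3938.
Σwᵢyᵢ = 4·3 + 90·3 + 30·1 + 90·5 + 90·3 + 300·4 = 2232.
x* = 3938/604 = 6.52, y* = 2232/604 = 3.70.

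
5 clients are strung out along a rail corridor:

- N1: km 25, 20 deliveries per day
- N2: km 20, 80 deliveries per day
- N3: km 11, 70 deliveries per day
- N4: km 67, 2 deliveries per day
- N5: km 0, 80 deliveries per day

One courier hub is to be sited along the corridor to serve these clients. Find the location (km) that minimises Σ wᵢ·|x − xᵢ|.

For a sum of weighted absolute distances on a line, the optimum is the weighted median (not the mean). Total weight W = 252; half-weight = 126.
Sort by position and accumulate weight:
  km 0 (N5, w=80) → cum 80
  km 11 (N3, w=70) → cum 150  ≥ 126 → median here
  km 20 (N2, w=80) → cum 230
  km 25 (N1, w=20) → cum 250
  km 67 (N4, w=2) → cum 252
Optimal location: km 11.

x = 11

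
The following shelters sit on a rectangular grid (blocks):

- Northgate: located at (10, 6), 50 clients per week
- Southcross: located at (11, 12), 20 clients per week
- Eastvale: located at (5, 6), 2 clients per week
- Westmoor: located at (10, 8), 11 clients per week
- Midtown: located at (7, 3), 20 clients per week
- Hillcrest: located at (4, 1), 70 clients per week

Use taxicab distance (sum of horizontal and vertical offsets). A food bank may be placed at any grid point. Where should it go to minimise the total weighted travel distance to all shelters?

(7, 3)

Manhattan distance separates: Σwᵢ(|x−xᵢ|+|y−yᵢ|) = Σwᵢ|x−xᵢ| + Σwᵢ|y−yᵢ|, so x and y are optimised independently as 1-D weighted medians.
Total weight W = 173; half = 86.5.
x-coordinate, sorted with cumulative weight:
  x=4 (Hillcrest, w=70) cum 70
  x=5 (Eastvale, w=2) cum 72
  x=7 (Midtown, w=20) cum 92  ← median
  x=10 (Northgate, w=50) cum 142
  x=10 (Westmoor, w=11) cum 153
  x=11 (Southcross, w=20) cum 173
⇒ x* = 7
y-coordinate, sorted with cumulative weight:
  y=1 (Hillcrest, w=70) cum 70
  y=3 (Midtown, w=20) cum 90  ← median
  y=6 (Northgate, w=50) cum 140
  y=6 (Eastvale, w=2) cum 142
  y=8 (Westmoor, w=11) cum 153
  y=12 (Southcross, w=20) cum 173
⇒ y* = 3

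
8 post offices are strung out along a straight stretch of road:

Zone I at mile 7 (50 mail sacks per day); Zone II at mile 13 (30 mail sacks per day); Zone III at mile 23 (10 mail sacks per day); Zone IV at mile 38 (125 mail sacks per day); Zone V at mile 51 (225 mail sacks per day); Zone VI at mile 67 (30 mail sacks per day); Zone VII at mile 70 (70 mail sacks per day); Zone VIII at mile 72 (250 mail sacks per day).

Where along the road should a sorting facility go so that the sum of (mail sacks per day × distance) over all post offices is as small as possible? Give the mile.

For a sum of weighted absolute distances on a line, the optimum is the weighted median (not the mean). Total weight W = 790; half-weight = 395.
Sort by position and accumulate weight:
  mile 7 (Zone I, w=50) → cum 50
  mile 13 (Zone II, w=30) → cum 80
  mile 23 (Zone III, w=10) → cum 90
  mile 38 (Zone IV, w=125) → cum 215
  mile 51 (Zone V, w=225) → cum 440  ≥ 395 → median here
  mile 67 (Zone VI, w=30) → cum 470
  mile 70 (Zone VII, w=70) → cum 540
  mile 72 (Zone VIII, w=250) → cum 790
Optimal location: mile 51.

x = 51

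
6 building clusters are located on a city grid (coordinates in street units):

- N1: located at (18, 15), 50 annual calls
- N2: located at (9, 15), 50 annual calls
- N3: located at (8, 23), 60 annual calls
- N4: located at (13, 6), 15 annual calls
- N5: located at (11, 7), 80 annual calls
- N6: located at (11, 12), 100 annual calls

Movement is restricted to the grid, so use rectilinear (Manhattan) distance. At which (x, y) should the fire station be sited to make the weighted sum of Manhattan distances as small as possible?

(11, 12)

Manhattan distance separates: Σwᵢ(|x−xᵢ|+|y−yᵢ|) = Σwᵢ|x−xᵢ| + Σwᵢ|y−yᵢ|, so x and y are optimised independently as 1-D weighted medians.
Total weight W = 355; half = 177.5.
x-coordinate, sorted with cumulative weight:
  x=8 (N3, w=60) cum 60
  x=9 (N2, w=50) cum 110
  x=11 (N5, w=80) cum 190  ← median
  x=11 (N6, w=100) cum 290
  x=13 (N4, w=15) cum 305
  x=18 (N1, w=50) cum 355
⇒ x* = 11
y-coordinate, sorted with cumulative weight:
  y=6 (N4, w=15) cum 15
  y=7 (N5, w=80) cum 95
  y=12 (N6, w=100) cum 195  ← median
  y=15 (N1, w=50) cum 245
  y=15 (N2, w=50) cum 295
  y=23 (N3, w=60) cum 355
⇒ y* = 12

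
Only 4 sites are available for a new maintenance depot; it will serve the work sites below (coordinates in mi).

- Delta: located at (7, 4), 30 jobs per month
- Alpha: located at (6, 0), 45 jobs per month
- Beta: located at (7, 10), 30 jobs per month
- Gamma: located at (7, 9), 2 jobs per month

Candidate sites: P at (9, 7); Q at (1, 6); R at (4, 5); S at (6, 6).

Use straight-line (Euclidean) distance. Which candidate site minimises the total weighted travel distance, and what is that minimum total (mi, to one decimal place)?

S, total 467.1 mi

Total weighted distance at each candidate:
  P (9, 7): total = 564.7
  Q (1, 6): total = 770.9
  R (4, 5): total = 522.1
  S (6, 6): total = 467.1
Minimum is at S with total 467.1 mi.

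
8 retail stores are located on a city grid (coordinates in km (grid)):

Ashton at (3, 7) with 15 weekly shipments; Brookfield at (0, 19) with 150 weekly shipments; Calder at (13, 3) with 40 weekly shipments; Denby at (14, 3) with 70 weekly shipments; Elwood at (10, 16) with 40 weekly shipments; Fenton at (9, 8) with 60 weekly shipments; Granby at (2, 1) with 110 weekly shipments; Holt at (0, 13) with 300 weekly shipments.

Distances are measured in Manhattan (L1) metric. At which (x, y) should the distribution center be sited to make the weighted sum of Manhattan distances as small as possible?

(0, 13)

Manhattan distance separates: Σwᵢ(|x−xᵢ|+|y−yᵢ|) = Σwᵢ|x−xᵢ| + Σwᵢ|y−yᵢ|, so x and y are optimised independently as 1-D weighted medians.
Total weight W = 785; half = 392.5.
x-coordinate, sorted with cumulative weight:
  x=0 (Brookfield, w=150) cum 150
  x=0 (Holt, w=300) cum 450  ← median
  x=2 (Granby, w=110) cum 560
  x=3 (Ashton, w=15) cum 575
  x=9 (Fenton, w=60) cum 635
  x=10 (Elwood, w=40) cum 675
  x=13 (Calder, w=40) cum 715
  x=14 (Denby, w=70) cum 785
⇒ x* = 0
y-coordinate, sorted with cumulative weight:
  y=1 (Granby, w=110) cum 110
  y=3 (Calder, w=40) cum 150
  y=3 (Denby, w=70) cum 220
  y=7 (Ashton, w=15) cum 235
  y=8 (Fenton, w=60) cum 295
  y=13 (Holt, w=300) cum 595  ← median
  y=16 (Elwood, w=40) cum 635
  y=19 (Brookfield, w=150) cum 785
⇒ y* = 13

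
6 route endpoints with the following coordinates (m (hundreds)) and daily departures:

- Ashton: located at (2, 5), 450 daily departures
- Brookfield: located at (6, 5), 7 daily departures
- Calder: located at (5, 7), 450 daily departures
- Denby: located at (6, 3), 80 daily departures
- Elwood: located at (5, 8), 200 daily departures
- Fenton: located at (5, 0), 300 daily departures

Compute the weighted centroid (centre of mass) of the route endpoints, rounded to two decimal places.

The minimiser of Σwᵢ‖p−pᵢ‖² is the weighted centroid p* = (Σwᵢpᵢ)/(Σwᵢ).
Σwᵢ = 1487.
Σwᵢxᵢ = 450·2 + 7·6 + 450·5 + 80·6 + 200·5 + 300·5 = 6172.
Σwᵢyᵢ = 450·5 + 7·5 + 450·7 + 80·3 + 200·8 + 300·0 = 7275.
x* = 6172/1487 = 4.15, y* = 7275/1487 = 4.89.

(4.15, 4.89)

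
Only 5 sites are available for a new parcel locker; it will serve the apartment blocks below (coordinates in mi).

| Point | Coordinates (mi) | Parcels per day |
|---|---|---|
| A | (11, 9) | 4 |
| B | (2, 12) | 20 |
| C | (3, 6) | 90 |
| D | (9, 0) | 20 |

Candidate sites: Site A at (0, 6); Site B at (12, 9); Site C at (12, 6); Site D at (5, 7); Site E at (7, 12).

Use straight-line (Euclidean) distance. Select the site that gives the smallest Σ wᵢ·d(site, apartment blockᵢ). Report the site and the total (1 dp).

Total weighted distance at each candidate:
  Site A (0, 6): total = 658.4
  Site B (12, 9): total = 1256.4
  Site C (12, 6): total = 1190.1
  Site D (5, 7): total = 504.4
  Site E (7, 12): total = 1012.3
Minimum is at Site D with total 504.4 mi.

Site D, total 504.4 mi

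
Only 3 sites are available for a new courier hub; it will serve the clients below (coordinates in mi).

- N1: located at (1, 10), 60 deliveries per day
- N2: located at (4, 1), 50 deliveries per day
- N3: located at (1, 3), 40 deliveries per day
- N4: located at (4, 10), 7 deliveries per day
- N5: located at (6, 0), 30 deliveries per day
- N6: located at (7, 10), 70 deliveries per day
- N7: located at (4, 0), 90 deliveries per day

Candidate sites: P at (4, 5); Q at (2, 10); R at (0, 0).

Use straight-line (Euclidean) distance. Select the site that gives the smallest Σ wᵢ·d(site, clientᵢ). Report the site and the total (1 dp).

Total weighted distance at each candidate:
  P (4, 5): total = 1748.8
  Q (2, 10): total = 2408.8
  R (0, 0): total = 2405.5
Minimum is at P with total 1748.8 mi.

P, total 1748.8 mi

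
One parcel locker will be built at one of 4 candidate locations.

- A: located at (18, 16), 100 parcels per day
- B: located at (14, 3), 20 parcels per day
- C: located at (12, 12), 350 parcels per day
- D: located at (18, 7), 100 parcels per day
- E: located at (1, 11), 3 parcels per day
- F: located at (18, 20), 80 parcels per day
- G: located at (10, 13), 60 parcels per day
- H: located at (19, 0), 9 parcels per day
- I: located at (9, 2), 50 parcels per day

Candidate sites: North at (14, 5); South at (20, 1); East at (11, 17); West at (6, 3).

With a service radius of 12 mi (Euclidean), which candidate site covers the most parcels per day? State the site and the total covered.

Coverage radius r = 12 mi; a point is covered iff (Δx)²+(Δy)² ≤ 12² = 144.
  North (14, 5): covers {A, B, C, D, G, H, I} → 689
  South (20, 1): covers {B, D, H, I} → 179
  East (11, 17): covers {A, C, E, F, G} → 593
  West (6, 3): covers {B, C, E, G, I} → 483
Maximum coverage at North: 689 parcels per day.

North, covering 689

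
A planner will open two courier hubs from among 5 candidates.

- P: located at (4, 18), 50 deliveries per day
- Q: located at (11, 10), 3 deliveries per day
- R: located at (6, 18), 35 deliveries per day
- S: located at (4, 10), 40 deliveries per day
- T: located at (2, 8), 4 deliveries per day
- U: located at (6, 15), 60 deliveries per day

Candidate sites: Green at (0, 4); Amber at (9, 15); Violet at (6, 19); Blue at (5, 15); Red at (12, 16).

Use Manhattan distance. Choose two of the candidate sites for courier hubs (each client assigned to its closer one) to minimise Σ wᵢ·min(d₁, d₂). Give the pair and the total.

Evaluate every pair (each demand assigned to the nearer of the two):
  {Violet, Blue}: total = 558
  {Green, Blue}: total = 697
  {Amber, Blue}: total = 701
  {Blue, Red}: total = 701
  {Amber, Violet}: total = 842
  {Green, Violet}: total = 891
  {Violet, Red}: total = 946
  {Green, Amber}: total = 1235
  {Amber, Red}: total = 1267
  {Green, Red}: total = 1645
Best pair: {Violet, Blue} with total 558.

{Violet, Blue}, total 558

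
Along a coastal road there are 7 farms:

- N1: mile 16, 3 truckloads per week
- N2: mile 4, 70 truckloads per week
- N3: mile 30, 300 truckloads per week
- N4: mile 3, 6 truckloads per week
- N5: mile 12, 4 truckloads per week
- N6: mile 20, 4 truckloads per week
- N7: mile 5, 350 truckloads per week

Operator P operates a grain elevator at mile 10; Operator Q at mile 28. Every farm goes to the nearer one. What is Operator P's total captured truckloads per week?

433

The indifferent point is the midpoint (10+28)/2 = 19; farms left of it (closer to Operator P at 10) go to Operator P, those right go to Operator Q.
  N4 at 3 (w=6) → Operator P
  N2 at 4 (w=70) → Operator P
  N7 at 5 (w=350) → Operator P
  N5 at 12 (w=4) → Operator P
  N1 at 16 (w=3) → Operator P
  N6 at 20 (w=4) → Operator Q
  N3 at 30 (w=300) → Operator Q
Operator P captures 433; Operator Q captures 304.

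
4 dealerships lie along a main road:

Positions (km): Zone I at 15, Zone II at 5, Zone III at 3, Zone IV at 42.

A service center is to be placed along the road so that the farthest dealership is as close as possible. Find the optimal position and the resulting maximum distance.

The 1-center on a line is the midpoint of the two extreme points: leftmost at 3, rightmost at 42.
Optimal location = (3 + 42)/2 = 22.5; maximum distance = (42 − 3)/2 = 19.5.

location 22.5, max distance 19.5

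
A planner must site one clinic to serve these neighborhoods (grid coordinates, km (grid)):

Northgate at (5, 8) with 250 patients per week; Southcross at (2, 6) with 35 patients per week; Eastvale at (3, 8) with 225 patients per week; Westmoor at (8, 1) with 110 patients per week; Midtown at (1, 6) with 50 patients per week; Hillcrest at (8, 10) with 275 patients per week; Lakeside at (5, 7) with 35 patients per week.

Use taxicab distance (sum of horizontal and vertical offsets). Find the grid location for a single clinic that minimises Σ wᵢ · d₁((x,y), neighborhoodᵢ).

(5, 8)

Manhattan distance separates: Σwᵢ(|x−xᵢ|+|y−yᵢ|) = Σwᵢ|x−xᵢ| + Σwᵢ|y−yᵢ|, so x and y are optimised independently as 1-D weighted medians.
Total weight W = 980; half = 490.
x-coordinate, sorted with cumulative weight:
  x=1 (Midtown, w=50) cum 50
  x=2 (Southcross, w=35) cum 85
  x=3 (Eastvale, w=225) cum 310
  x=5 (Northgate, w=250) cum 560  ← median
  x=5 (Lakeside, w=35) cum 595
  x=8 (Westmoor, w=110) cum 705
  x=8 (Hillcrest, w=275) cum 980
⇒ x* = 5
y-coordinate, sorted with cumulative weight:
  y=1 (Westmoor, w=110) cum 110
  y=6 (Southcross, w=35) cum 145
  y=6 (Midtown, w=50) cum 195
  y=7 (Lakeside, w=35) cum 230
  y=8 (Northgate, w=250) cum 480
  y=8 (Eastvale, w=225) cum 705  ← median
  y=10 (Hillcrest, w=275) cum 980
⇒ y* = 8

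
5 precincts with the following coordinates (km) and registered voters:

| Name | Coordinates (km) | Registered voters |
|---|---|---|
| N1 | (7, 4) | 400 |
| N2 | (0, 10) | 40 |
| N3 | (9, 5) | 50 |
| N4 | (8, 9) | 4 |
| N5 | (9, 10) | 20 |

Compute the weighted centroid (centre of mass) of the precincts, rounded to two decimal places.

(6.74, 4.84)

The minimiser of Σwᵢ‖p−pᵢ‖² is the weighted centroid p* = (Σwᵢpᵢ)/(Σwᵢ).
Σwᵢ = 514.
Σwᵢxᵢ = 400·7 + 40·0 + 50·9 + 4·8 + 20·9 = 3462.
Σwᵢyᵢ = 400·4 + 40·10 + 50·5 + 4·9 + 20·10 = 2486.
x* = 3462/514 = 6.74, y* = 2486/514 = 4.84.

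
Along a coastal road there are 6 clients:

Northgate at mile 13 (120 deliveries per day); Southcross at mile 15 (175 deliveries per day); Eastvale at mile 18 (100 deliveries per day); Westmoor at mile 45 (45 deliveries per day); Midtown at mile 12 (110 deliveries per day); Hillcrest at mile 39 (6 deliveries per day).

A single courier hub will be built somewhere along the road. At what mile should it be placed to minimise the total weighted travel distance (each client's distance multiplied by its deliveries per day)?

x = 15

For a sum of weighted absolute distances on a line, the optimum is the weighted median (not the mean). Total weight W = 556; half-weight = 278.
Sort by position and accumulate weight:
  mile 12 (Midtown, w=110) → cum 110
  mile 13 (Northgate, w=120) → cum 230
  mile 15 (Southcross, w=175) → cum 405  ≥ 278 → median here
  mile 18 (Eastvale, w=100) → cum 505
  mile 39 (Hillcrest, w=6) → cum 511
  mile 45 (Westmoor, w=45) → cum 556
Optimal location: mile 15.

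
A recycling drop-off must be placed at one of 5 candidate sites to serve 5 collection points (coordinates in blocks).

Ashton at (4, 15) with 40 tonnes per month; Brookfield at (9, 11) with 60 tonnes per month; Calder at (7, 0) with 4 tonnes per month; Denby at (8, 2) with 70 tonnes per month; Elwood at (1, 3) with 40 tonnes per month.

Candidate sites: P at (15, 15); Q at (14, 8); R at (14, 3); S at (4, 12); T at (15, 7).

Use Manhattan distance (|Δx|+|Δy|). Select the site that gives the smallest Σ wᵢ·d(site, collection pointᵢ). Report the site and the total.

Total weighted distance at each candidate:
  P (15, 15): total = 3572
  Q (14, 8): total = 2780
  R (14, 3): total = 2710
  S (4, 12): total = 2000
  T (15, 7): total = 2980
Minimum is at S with total 2000 blocks.

S, total 2000 blocks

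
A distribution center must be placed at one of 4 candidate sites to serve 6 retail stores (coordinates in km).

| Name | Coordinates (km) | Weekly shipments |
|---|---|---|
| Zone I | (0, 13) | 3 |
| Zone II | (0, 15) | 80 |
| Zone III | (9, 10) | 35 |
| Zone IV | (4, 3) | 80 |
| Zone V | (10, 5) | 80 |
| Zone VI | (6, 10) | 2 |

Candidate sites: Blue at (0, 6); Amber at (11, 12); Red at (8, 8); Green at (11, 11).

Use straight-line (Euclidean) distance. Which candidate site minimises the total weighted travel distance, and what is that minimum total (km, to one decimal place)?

Total weighted distance at each candidate:
  Blue (0, 6): total = 2304.1
  Amber (11, 12): total = 2532.9
  Red (8, 8): total = 1763.3
  Green (11, 11): total = 2395.4
Minimum is at Red with total 1763.3 km.

Red, total 1763.3 km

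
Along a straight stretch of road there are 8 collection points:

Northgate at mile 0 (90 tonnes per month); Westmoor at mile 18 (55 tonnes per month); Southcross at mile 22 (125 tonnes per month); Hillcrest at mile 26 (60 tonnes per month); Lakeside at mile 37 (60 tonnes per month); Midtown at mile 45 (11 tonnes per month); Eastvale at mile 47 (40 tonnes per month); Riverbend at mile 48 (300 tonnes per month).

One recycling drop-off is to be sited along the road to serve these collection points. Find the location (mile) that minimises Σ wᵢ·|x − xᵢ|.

x = 37

For a sum of weighted absolute distances on a line, the optimum is the weighted median (not the mean). Total weight W = 741; half-weight = 370.5.
Sort by position and accumulate weight:
  mile 0 (Northgate, w=90) → cum 90
  mile 18 (Westmoor, w=55) → cum 145
  mile 22 (Southcross, w=125) → cum 270
  mile 26 (Hillcrest, w=60) → cum 330
  mile 37 (Lakeside, w=60) → cum 390  ≥ 370.5 → median here
  mile 45 (Midtown, w=11) → cum 401
  mile 47 (Eastvale, w=40) → cum 441
  mile 48 (Riverbend, w=300) → cum 741
Optimal location: mile 37.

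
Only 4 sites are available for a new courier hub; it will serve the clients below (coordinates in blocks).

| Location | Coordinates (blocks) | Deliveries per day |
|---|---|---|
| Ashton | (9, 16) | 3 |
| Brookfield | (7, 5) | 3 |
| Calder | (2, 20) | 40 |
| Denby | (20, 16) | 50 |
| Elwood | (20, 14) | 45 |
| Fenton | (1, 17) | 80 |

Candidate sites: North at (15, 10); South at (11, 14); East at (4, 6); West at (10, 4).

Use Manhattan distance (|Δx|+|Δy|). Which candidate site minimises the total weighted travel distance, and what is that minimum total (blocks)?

South, total 2646 blocks

Total weighted distance at each candidate:
  North (15, 10): total = 3630
  South (11, 14): total = 2646
  East (4, 6): total = 4197
  West (10, 4): total = 4771
Minimum is at South with total 2646 blocks.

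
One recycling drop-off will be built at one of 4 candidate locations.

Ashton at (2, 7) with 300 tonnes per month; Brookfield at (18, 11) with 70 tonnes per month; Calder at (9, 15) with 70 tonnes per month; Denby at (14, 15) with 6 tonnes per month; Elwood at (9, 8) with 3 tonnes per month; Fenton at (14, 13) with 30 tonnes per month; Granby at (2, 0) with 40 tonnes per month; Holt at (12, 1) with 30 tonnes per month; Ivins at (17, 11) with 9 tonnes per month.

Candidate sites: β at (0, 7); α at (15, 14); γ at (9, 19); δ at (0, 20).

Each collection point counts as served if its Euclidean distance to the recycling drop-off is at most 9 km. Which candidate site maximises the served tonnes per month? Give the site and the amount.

β, covering 340

Coverage radius r = 9 km; a point is covered iff (Δx)²+(Δy)² ≤ 9² = 81.
  β (0, 7): covers {Ashton, Granby} → 340
  α (15, 14): covers {Brookfield, Calder, Denby, Elwood, Fenton, Ivins} → 188
  γ (9, 19): covers {Calder, Denby, Fenton} → 106
  δ (0, 20): covers {none} → 0
Maximum coverage at β: 340 tonnes per month.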